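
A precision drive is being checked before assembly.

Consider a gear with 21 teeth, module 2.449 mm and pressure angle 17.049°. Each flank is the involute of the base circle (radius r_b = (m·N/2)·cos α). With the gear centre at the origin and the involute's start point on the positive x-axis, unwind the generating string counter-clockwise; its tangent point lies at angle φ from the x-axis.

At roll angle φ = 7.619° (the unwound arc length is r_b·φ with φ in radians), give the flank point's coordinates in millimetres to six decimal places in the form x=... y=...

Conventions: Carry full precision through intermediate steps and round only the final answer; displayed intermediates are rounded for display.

x=24.800861 y=0.019235

single-mesh involute tooth geometry (21T wheel at module 2.449)
pitch radius r_p = m·N/2 = 2.449·21/2 = 25.714500
base radius r_b = r_p·cos α = 25.714500·cos 17.049° = 24.584460
roll angle φ = 7.619° = 0.13297664 rad
x = r_b·(cos φ + φ·sin φ) = 24.800861
y = r_b·(sin φ − φ·cos φ) = 0.019235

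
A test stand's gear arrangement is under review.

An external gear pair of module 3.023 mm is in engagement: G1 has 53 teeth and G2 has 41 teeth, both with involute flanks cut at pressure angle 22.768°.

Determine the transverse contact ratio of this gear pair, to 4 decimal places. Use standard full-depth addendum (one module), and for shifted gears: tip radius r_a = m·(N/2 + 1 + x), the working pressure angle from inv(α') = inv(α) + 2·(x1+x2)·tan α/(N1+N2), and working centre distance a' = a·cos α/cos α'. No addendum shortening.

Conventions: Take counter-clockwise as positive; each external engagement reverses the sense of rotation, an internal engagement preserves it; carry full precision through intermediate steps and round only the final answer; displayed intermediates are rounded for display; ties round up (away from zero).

1.6126

recognized (one external pair, fixed centres): single-mesh tooth geometry, m = 3.023, N1 = 53, N2 = 41
base radii: r_b1 = 73.867323, r_b2 = 57.142646
tip radii: r_a1 = 83.132500, r_a2 = 64.994500
no profile shift: α' = α, a' = a
action lengths: √(r_a1²−r_b1²) = 38.139628, √(r_a2²−r_b2²) = 30.967774
base pitch p_b = π·m·cos α = 8.757020
CR = (38.139628 + 30.967774 − 142.081000·sin 22.76800°)/8.757020 = 1.612645
contact ratio ≈ 1.6126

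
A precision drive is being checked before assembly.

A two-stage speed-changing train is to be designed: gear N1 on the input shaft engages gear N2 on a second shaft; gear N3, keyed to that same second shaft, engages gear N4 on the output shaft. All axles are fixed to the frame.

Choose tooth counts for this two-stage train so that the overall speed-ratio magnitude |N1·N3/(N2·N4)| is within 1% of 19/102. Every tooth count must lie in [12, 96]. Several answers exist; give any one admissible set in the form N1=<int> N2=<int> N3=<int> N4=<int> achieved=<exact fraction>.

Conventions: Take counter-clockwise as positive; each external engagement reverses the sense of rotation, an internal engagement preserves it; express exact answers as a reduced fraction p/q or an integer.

class = fixed-axis compound train [2-stage, 19/102 wanted]
target = 19/102 in lowest terms: an exact hit needs N1·N3 = k·19 and N2·N4 = k·102 for one integer k, every count in [12, 96]; additionally prefer no 1:1 stage (N1 ≠ N2, N3 ≠ N4)
k = 1…11: no 1:1-free in-range split of k·19 and k·102 into factor pairs; take k = 12
k = 12: N1·N3 = 228 = 12·19, N2·N4 = 1224 = 17·72
achieved = 12·19/(17·72) = 19/102; |achieved − target| = 0 ≤ 19/10200 ✓

N1=12 N2=17 N3=19 N4=72 achieved=19/102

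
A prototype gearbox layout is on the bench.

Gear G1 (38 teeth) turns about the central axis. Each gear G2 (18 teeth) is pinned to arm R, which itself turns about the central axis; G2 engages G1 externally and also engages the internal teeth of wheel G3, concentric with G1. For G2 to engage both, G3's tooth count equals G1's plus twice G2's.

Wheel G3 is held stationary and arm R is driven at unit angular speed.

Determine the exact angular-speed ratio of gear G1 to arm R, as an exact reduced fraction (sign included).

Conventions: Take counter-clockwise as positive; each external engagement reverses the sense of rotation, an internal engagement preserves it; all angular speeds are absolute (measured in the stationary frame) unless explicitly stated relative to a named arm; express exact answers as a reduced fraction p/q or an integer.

planetary set (38T centre, 18T on arm, 74T internal) — Willis relation
ring teeth: 38 + 2·18 = 74
38(ω_sun−ω_arm) = −74(ω_ring−ω_arm),  ω_ring = 0, ω_arm = 1
ω_sun = 1 − (74/38)(0−1) = 56/19
ω_out/ω_in = 56/19

56/19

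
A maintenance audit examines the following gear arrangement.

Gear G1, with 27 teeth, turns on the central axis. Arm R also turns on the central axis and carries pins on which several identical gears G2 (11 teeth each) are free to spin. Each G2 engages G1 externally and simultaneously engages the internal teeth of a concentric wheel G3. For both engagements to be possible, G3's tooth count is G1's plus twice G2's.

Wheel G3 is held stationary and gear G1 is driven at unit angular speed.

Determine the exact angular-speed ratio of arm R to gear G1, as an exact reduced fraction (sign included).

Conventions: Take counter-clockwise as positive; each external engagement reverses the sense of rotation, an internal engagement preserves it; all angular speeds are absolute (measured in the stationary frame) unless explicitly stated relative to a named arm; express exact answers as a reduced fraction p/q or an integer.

27/76

class = planetary set [G3 = 27+2·11 = 49; Willis about the carrier]
ring teeth: 27 + 2·11 = 49
27(ω_sun−ω_arm) = −49(ω_ring−ω_arm),  ω_ring = 0, ω_sun = 1
27(1−ω_arm) = −49(0−ω_arm)  ⇒  76·ω_arm = 27  ⇒  ω_arm = 27/76
ω_out/ω_in = 27/76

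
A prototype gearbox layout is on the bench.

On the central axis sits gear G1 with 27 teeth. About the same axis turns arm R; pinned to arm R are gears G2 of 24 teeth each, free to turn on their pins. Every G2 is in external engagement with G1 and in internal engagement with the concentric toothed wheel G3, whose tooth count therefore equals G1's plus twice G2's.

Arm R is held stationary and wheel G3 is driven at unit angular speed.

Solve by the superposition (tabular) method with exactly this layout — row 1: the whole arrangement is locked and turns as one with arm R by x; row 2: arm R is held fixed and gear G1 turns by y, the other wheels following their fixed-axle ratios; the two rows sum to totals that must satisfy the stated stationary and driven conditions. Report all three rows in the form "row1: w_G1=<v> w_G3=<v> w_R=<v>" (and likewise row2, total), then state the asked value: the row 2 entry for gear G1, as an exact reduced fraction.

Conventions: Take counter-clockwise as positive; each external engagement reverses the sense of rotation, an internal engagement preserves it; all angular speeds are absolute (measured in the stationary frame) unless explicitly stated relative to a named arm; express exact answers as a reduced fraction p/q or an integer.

row1: w_G1=0 w_G3=0 w_R=0
row2: w_G1=-25/9 w_G3=1 w_R=0
total: w_G1=-25/9 w_G3=1 w_R=0
asked value: -25/9

recognized (axles ride arm R): planetary set, 27/24/75 teeth
row 1 (train locked, turned with arm): all members turn x
row 2: sun turns y, ring = −(27/75)·y, arm 0
boundary: total ω_arm = x = 0 and total ω_ring = x − (27/75)·y = 1  ⇒  y = -25/9, x = 0
row 2 ring = −(27/75)·(-25/9) = 1
totals (row 1 + row 2): sun 0 + (-25/9) = -25/9, ring 0 + 1 = 1, arm 0 + 0 = 0
asked cell (row2, sun) = -25/9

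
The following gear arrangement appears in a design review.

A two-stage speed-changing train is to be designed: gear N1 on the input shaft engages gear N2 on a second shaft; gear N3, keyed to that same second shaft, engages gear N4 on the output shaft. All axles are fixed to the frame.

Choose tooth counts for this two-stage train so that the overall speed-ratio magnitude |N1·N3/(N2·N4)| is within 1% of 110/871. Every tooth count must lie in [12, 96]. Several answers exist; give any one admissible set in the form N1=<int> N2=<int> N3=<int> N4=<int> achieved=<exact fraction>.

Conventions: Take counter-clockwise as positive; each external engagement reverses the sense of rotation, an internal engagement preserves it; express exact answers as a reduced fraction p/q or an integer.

class = fixed-axis compound train [2-stage, 110/871 wanted]
target = 110/871 in lowest terms: an exact hit needs N1·N3 = k·110 and N2·N4 = k·871 for one integer k, every count in [12, 96]; additionally prefer no 1:1 stage (N1 ≠ N2, N3 ≠ N4)
k = 1…2: no 1:1-free in-range split of k·110 and k·871 into factor pairs; take k = 3
k = 3: N1·N3 = 330 = 15·22, N2·N4 = 2613 = 39·67
achieved = 15·22/(39·67) = 110/871; |achieved − target| = 0 ≤ 11/8710 ✓

N1=15 N2=39 N3=22 N4=67 achieved=110/871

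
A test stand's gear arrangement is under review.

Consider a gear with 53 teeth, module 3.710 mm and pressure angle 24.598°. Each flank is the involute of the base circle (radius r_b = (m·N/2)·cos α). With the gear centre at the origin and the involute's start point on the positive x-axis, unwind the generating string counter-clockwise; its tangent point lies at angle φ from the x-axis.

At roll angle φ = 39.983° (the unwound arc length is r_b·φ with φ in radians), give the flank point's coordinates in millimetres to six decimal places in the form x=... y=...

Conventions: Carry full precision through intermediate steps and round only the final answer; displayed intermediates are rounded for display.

topology: single-mesh involute geometry — m = 3.710, N = 53
pitch radius r_p = m·N/2 = 3.710·53/2 = 98.315000
base radius r_b = r_p·cos α = 98.315000·cos 24.598° = 89.392977
roll angle φ = 39.983° = 0.69783499 rad
x = r_b·(cos φ + φ·sin φ) = 108.579944
y = r_b·(sin φ − φ·cos φ) = 9.641444

x=108.579944 y=9.641444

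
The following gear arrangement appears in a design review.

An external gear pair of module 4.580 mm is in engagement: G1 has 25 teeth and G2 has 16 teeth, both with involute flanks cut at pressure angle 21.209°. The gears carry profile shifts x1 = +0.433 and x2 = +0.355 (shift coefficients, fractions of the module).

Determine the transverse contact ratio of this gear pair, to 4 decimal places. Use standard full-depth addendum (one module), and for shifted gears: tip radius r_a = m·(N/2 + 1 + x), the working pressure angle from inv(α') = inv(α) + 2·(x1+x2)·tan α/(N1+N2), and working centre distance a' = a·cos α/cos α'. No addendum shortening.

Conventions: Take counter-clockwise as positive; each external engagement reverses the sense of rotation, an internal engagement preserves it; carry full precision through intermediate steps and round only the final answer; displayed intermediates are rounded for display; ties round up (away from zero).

class = single-mesh tooth geometry [involute pair 25T × 16T, m = 4.580]
base radii: r_b1 = 53.372285, r_b2 = 34.158262
tip radii: r_a1 = 63.813140, r_a2 = 42.845900
inv(α') = inv(21.209°) + 2·(+0.433+0.355)·tan α/(25+16) = 0.03280474  ⇒  α' = 25.72147°
a' = a·cos α / cos α' = 93.8900·cos 21.209°/cos 25.72147° = 97.157442
action lengths: √(r_a1²−r_b1²) = 34.978794, √(r_a2²−r_b2²) = 25.864730
base pitch p_b = π·m·cos α = 13.413918
CR = (34.978794 + 25.864730 − 97.157442·sin 25.72147°)/13.413918 = 1.392399
contact ratio ≈ 1.3924

1.3924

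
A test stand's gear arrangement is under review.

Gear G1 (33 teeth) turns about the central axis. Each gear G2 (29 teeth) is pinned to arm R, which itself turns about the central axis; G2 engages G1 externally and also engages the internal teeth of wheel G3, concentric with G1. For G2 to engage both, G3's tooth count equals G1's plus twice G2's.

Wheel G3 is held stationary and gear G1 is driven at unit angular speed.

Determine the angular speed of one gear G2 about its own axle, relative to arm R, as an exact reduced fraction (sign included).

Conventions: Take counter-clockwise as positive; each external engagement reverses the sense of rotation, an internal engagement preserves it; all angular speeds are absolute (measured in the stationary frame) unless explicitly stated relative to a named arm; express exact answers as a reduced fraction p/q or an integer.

-3003/3596

planetary set (33T centre, 29T on arm, 91T internal) — Willis relation
ring teeth: 33 + 2·29 = 91
33(ω_sun−ω_arm) = −91(ω_ring−ω_arm),  ω_ring = 0, ω_sun = 1
33(1−ω_arm) = −91(0−ω_arm)  ⇒  124·ω_arm = 33  ⇒  ω_arm = 33/124
sun–planet mesh: 33·(1−33/124) = −29·(ω_p−ω_arm)  ⇒  ω_p−ω_arm = -3003/3596
exact speed ratio = -3003/3596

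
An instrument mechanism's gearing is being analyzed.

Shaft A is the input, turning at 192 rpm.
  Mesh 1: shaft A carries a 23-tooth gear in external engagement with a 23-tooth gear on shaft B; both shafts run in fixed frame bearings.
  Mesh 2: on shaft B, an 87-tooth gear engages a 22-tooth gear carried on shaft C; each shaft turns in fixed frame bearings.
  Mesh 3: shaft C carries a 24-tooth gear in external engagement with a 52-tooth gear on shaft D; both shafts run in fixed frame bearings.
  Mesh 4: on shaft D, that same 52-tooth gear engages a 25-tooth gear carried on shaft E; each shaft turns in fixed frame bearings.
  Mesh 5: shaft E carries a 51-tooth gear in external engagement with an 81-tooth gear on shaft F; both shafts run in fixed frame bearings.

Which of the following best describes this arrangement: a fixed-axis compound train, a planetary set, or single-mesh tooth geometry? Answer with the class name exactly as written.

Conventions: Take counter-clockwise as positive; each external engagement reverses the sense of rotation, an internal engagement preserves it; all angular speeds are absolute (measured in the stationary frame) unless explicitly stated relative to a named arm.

fixed-axis compound train

recognized (6 fixed axles, 5 meshes): fixed-axis compound train
classification: fixed-axis compound train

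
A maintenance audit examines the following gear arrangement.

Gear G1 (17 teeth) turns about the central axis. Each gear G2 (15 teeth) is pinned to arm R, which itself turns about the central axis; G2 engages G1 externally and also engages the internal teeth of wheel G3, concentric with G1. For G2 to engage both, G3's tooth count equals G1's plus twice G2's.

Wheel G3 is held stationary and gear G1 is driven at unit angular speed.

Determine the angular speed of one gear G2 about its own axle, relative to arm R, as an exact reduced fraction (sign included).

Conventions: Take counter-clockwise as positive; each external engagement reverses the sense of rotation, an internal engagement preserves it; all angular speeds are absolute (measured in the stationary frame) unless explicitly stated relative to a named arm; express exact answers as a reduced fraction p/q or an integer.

-799/960

recognized (axles ride arm R): planetary set, 17/15/47 teeth
ring teeth: 17 + 2·15 = 47
17(ω_sun−ω_arm) = −47(ω_ring−ω_arm),  ω_ring = 0, ω_sun = 1
17(1−ω_arm) = −47(0−ω_arm)  ⇒  64·ω_arm = 17  ⇒  ω_arm = 17/64
sun–planet mesh: 17·(1−17/64) = −15·(ω_p−ω_arm)  ⇒  ω_p−ω_arm = -799/960
exact speed ratio = -799/960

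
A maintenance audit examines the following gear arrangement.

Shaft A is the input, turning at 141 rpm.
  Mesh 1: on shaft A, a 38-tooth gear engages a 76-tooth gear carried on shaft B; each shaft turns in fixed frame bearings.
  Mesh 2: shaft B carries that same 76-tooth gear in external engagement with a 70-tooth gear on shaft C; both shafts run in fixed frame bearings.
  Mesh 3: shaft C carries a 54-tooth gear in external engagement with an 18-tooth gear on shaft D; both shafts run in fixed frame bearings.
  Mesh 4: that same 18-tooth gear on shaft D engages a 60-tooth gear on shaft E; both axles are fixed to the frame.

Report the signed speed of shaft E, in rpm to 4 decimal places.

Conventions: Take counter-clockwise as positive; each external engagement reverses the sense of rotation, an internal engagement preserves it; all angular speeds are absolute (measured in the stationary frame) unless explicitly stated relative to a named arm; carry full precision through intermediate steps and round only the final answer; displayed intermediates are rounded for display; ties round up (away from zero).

+68.8886 rpm

topology: fixed-axis compound train — 4 meshes, A→E
mesh 1 [38T→76T]: ω = 141.0000×38/76 = 70.5000 rpm, sense flips to −
mesh 2 [76T→70T]: ω = 70.5000×76/70 = 76.5429 rpm, sense flips to +
mesh 3 [54T→18T]: ω = 76.5429×54/18 = 229.6286 rpm, sense flips to −
mesh 4 [18T→60T]: ω = 229.6286×18/60 = 68.8886 rpm, sense flips to +
signed output speed = +68.8886 rpm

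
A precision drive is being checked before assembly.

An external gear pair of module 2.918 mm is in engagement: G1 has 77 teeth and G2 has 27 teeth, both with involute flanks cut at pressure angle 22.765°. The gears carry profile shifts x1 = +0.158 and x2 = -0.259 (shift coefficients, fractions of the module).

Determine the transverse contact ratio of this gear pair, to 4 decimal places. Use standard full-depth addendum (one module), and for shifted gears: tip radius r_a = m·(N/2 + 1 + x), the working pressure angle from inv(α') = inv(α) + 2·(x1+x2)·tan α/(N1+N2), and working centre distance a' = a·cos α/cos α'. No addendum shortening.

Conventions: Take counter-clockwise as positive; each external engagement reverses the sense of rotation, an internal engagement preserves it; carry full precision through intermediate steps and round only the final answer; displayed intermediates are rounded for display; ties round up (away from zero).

single-mesh involute tooth geometry (77T engaging 27T at module 2.918)
base radii: r_b1 = 103.591447, r_b2 = 36.324273
tip radii: r_a1 = 115.722044, r_a2 = 41.555238
inv(α') = inv(22.765°) + 2·(+0.158-0.259)·tan α/(77+27) = 0.02150339  ⇒  α' = 22.49630°
a' = a·cos α / cos α' = 151.7360·cos 22.765°/cos 22.49630° = 151.439629
action lengths: √(r_a1²−r_b1²) = 51.579101, √(r_a2²−r_b2²) = 20.183780
base pitch p_b = π·m·cos α = 8.453042
CR = (51.579101 + 20.183780 − 151.439629·sin 22.49630°)/8.453042 = 1.634736
contact ratio ≈ 1.6347

1.6347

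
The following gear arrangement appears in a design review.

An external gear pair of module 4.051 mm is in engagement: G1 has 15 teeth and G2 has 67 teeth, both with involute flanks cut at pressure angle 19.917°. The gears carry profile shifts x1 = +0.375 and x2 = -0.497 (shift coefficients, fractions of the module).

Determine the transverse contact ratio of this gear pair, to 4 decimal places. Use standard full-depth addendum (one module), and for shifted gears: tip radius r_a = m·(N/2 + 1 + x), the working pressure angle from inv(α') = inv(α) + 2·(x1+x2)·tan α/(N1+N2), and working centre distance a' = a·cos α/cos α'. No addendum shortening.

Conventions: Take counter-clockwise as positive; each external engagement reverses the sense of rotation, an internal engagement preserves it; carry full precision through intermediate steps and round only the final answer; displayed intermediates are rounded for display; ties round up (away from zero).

1.5582

single-mesh involute tooth geometry (15T engaging 67T at module 4.051)
base radii: r_b1 = 28.565234, r_b2 = 127.591380
tip radii: r_a1 = 35.952625, r_a2 = 137.746153
inv(α') = inv(19.917°) + 2·(+0.375-0.497)·tan α/(15+67) = 0.01363519  ⇒  α' = 19.43388°
a' = a·cos α / cos α' = 166.0910·cos 19.917°/cos 19.43388° = 165.590983
action lengths: √(r_a1²−r_b1²) = 21.831597, √(r_a2²−r_b2²) = 51.908019
base pitch p_b = π·m·cos α = 11.965377
CR = (21.831597 + 51.908019 − 165.590983·sin 19.43388°)/11.965377 = 1.558194
contact ratio ≈ 1.5582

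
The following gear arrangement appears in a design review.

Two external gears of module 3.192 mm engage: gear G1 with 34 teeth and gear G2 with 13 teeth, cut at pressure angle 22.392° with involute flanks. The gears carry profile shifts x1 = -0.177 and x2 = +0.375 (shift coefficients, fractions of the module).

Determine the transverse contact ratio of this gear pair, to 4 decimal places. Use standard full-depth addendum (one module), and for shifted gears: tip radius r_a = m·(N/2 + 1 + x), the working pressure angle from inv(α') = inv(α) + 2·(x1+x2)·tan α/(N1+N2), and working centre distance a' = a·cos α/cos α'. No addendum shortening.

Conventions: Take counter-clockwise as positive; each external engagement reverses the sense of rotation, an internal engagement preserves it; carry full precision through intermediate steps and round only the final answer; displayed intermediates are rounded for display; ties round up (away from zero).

1.3919

single-mesh involute tooth geometry (34T engaging 13T at module 3.192)
base radii: r_b1 = 50.172453, r_b2 = 19.183585
tip radii: r_a1 = 56.891016, r_a2 = 25.137000
inv(α') = inv(22.392°) + 2·(-0.177+0.375)·tan α/(34+13) = 0.02466417  ⇒  α' = 23.50126°
a' = a·cos α / cos α' = 75.0120·cos 22.392°/cos 23.50126° = 75.629400
action lengths: √(r_a1²−r_b1²) = 26.820005, √(r_a2²−r_b2²) = 16.243732
base pitch p_b = π·m·cos α = 9.271848
CR = (26.820005 + 16.243732 − 75.629400·sin 23.50126°)/9.271848 = 1.391854
contact ratio ≈ 1.3919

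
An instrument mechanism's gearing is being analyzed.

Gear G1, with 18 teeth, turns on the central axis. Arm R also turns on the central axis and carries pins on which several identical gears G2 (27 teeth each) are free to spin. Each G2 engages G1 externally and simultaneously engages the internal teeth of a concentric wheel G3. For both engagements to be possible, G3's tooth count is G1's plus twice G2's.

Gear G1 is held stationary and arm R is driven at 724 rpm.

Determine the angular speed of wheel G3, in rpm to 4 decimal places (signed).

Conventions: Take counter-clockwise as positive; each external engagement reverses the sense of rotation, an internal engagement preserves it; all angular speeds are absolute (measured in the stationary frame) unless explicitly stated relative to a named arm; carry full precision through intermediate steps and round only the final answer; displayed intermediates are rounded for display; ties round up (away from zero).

+905.0000 rpm

class = planetary set [G3 = 18+2·27 = 72; Willis about the carrier]
normalise by the input: solve with ω_arm = 1, then scale by 724 rpm
ring teeth: 18 + 2·27 = 72
18(ω_sun−ω_arm) = −72(ω_ring−ω_arm),  ω_sun = 0, ω_arm = 1
ω_ring = 1 − (18/72)(0−1) = 5/4
scale: ω_ring = 5/4 × 724 rpm = +905.0000 rpm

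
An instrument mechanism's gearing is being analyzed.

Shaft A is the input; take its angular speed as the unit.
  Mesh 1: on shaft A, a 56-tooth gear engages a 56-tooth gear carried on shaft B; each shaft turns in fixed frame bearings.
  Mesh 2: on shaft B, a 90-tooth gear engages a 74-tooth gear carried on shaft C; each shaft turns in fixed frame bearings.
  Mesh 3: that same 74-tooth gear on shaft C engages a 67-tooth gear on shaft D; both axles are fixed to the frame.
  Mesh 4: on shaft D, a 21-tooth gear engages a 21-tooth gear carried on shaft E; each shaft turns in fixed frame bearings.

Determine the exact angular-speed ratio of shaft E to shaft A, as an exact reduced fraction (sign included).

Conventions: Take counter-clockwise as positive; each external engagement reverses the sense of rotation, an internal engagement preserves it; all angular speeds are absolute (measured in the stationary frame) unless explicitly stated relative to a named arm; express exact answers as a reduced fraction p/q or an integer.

class = fixed-axis compound train [4 meshes; 4 ratios multiply, 4 sense flips]
mesh 1 [56T→56T]: running ratio 1, sense −
mesh 2 [90T→74T]: running ratio 45/37, sense +
mesh 3 [74T→67T]: running ratio 90/67, sense −
mesh 4 [21T→21T]: running ratio 90/67, sense +
ω_out/ω_in = 90/67

90/67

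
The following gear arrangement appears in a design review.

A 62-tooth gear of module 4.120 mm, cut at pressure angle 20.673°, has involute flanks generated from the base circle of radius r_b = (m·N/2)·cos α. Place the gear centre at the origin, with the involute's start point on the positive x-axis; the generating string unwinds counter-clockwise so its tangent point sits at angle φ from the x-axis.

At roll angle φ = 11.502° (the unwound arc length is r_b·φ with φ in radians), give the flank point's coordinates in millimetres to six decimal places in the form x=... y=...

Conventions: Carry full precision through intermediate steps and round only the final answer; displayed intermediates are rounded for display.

recognized (one wheel, involute flank): single-mesh tooth geometry, m = 4.120, N = 62
pitch radius r_p = m·N/2 = 4.120·62/2 = 127.720000
base radius r_b = r_p·cos α = 127.720000·cos 20.673° = 119.496173
roll angle φ = 11.502° = 0.20074777 rad
x = r_b·(cos φ + φ·sin φ) = 121.879796
y = r_b·(sin φ − φ·cos φ) = 0.320947

x=121.879796 y=0.320947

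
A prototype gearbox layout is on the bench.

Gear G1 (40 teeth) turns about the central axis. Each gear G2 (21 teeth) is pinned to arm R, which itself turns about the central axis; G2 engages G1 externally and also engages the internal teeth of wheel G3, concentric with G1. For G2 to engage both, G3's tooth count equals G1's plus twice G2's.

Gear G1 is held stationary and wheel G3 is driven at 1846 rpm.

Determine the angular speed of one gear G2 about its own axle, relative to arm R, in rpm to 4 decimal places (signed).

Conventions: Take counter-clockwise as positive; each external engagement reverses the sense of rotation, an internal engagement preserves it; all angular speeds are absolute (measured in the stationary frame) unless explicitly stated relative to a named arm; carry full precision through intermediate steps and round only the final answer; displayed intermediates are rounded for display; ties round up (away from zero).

+2363.3411 rpm

class = planetary set [G3 = 40+2·21 = 82; Willis about the carrier]
normalise by the input: solve with ω_ring = 1, then scale by 1846 rpm
ring teeth: 40 + 2·21 = 82
40(ω_sun−ω_arm) = −82(ω_ring−ω_arm),  ω_sun = 0, ω_ring = 1
40(0−ω_arm) = −82(1−ω_arm)  ⇒  122·ω_arm = 82  ⇒  ω_arm = 41/61
sun–planet mesh: 40·(0−41/61) = −21·(ω_p−ω_arm)  ⇒  ω_p−ω_arm = 1640/1281
scale: ω_p−ω_arm = 1640/1281 × 1846 rpm = +2363.3411 rpm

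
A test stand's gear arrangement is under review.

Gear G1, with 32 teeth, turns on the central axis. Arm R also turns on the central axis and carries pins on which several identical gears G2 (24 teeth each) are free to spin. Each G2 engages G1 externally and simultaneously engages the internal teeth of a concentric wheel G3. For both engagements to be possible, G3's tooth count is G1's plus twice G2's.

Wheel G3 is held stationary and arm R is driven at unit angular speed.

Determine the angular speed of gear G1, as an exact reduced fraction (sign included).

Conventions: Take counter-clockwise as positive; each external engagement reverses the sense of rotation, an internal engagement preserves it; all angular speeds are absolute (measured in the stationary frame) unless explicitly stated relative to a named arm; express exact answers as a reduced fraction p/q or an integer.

7/2

recognized (axles ride arm R): planetary set, 32/24/80 teeth
ring teeth: 32 + 2·24 = 80
32(ω_sun−ω_arm) = −80(ω_ring−ω_arm),  ω_ring = 0, ω_arm = 1
ω_sun = 1 − (80/32)(0−1) = 7/2
exact speed ratio = 7/2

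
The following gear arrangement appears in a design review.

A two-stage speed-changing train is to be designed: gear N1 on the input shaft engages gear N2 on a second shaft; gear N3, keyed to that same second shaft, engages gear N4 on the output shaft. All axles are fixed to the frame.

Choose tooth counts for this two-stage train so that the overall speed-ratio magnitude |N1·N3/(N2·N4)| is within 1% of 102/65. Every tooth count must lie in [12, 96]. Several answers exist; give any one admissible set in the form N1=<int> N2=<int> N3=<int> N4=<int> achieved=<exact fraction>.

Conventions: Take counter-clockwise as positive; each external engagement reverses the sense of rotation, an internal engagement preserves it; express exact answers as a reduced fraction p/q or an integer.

design class (target 102/65): fixed-axis compound train
target = 102/65 in lowest terms: an exact hit needs N1·N3 = k·102 and N2·N4 = k·65 for one integer k, every count in [12, 96]; additionally prefer no 1:1 stage (N1 ≠ N2, N3 ≠ N4)
k = 1…2: no 1:1-free in-range split of k·102 and k·65 into factor pairs; take k = 3
k = 3: N1·N3 = 306 = 17·18, N2·N4 = 195 = 13·15
achieved = 17·18/(13·15) = 102/65; |achieved − target| = 0 ≤ 51/3250 ✓

N1=17 N2=13 N3=18 N4=15 achieved=102/65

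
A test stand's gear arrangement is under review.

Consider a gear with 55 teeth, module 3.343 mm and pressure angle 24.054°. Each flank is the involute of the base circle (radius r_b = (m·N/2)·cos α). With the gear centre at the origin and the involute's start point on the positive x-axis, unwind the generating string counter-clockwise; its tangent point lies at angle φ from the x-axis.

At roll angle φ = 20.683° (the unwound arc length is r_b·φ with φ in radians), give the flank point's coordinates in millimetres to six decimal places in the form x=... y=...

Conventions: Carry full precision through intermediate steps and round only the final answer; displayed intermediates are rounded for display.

x=89.242096 y=1.299267

recognized (one wheel, involute flank): single-mesh tooth geometry, m = 3.343, N = 55
pitch radius r_p = m·N/2 = 3.343·55/2 = 91.932500
base radius r_b = r_p·cos α = 91.932500·cos 24.054° = 83.949239
roll angle φ = 20.683° = 0.36098645 rad
x = r_b·(cos φ + φ·sin φ) = 89.242096
y = r_b·(sin φ − φ·cos φ) = 1.299267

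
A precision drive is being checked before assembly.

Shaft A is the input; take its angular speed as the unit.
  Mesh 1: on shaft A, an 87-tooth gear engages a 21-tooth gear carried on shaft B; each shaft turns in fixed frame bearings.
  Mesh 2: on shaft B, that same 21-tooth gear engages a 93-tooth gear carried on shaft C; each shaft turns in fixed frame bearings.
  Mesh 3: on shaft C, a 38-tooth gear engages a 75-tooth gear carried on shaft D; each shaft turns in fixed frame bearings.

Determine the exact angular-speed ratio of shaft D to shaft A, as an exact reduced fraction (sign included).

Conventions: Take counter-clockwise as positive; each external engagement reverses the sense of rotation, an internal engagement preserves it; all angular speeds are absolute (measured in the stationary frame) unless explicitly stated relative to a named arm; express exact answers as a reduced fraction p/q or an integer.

-1102/2325

class = fixed-axis compound train [3 meshes; 3 ratios multiply, 3 sense flips]
mesh 1 [87T→21T]: running ratio 29/7, sense −
mesh 2 [21T→93T]: running ratio 29/31, sense +
mesh 3 [38T→75T]: running ratio 1102/2325, sense −
ω_out/ω_in = -1102/2325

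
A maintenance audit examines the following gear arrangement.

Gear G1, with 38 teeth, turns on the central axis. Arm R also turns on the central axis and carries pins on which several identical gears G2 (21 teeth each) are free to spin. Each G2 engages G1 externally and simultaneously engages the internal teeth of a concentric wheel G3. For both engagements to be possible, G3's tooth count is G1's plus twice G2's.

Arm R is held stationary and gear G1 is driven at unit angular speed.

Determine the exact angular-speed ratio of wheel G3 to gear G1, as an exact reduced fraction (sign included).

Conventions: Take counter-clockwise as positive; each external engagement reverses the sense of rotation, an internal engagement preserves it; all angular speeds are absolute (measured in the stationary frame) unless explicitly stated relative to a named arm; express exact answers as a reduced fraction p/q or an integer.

recognized (axles ride arm R): planetary set, 38/21/80 teeth
ring teeth: 38 + 2·21 = 80
38(ω_sun−ω_arm) = −80(ω_ring−ω_arm),  ω_arm = 0, ω_sun = 1
ω_ring = 0 − (38/80)(1−0) = -19/40
ω_out/ω_in = -19/40

-19/40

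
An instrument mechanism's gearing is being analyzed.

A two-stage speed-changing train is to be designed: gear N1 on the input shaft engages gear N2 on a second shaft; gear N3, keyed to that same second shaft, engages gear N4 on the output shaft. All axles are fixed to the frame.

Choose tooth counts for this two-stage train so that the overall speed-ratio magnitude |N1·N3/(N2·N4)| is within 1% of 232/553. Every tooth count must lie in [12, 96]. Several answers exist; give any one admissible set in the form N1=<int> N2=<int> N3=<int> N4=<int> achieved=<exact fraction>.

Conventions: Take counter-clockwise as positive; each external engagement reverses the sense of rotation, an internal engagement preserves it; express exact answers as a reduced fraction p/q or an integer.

N1=16 N2=14 N3=29 N4=79 achieved=232/553

class = fixed-axis compound train [2-stage, 232/553 wanted]
target = 232/553 in lowest terms: an exact hit needs N1·N3 = k·232 and N2·N4 = k·553 for one integer k, every count in [12, 96]; additionally prefer no 1:1 stage (N1 ≠ N2, N3 ≠ N4)
k = 1: no 1:1-free in-range split of k·232 and k·553 into factor pairs; take k = 2
k = 2: N1·N3 = 464 = 16·29, N2·N4 = 1106 = 14·79
achieved = 16·29/(14·79) = 232/553; |achieved − target| = 0 ≤ 58/13825 ✓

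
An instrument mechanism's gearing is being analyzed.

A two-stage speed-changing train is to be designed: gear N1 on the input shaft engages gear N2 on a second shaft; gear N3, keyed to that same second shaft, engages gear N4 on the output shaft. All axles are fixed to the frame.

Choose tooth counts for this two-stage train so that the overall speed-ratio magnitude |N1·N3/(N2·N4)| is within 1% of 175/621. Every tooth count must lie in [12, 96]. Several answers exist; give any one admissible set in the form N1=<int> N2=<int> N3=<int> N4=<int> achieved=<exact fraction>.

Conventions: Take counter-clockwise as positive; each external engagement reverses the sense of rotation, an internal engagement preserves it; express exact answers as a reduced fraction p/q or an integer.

N1=14 N2=18 N3=25 N4=69 achieved=175/621

class = fixed-axis compound train [2-stage, 175/621 wanted]
target = 175/621 in lowest terms: an exact hit needs N1·N3 = k·175 and N2·N4 = k·621 for one integer k, every count in [12, 96]; additionally prefer no 1:1 stage (N1 ≠ N2, N3 ≠ N4)
k = 1: no 1:1-free in-range split of k·175 and k·621 into factor pairs; take k = 2
k = 2: N1·N3 = 350 = 14·25, N2·N4 = 1242 = 18·69
achieved = 14·25/(18·69) = 175/621; |achieved − target| = 0 ≤ 7/2484 ✓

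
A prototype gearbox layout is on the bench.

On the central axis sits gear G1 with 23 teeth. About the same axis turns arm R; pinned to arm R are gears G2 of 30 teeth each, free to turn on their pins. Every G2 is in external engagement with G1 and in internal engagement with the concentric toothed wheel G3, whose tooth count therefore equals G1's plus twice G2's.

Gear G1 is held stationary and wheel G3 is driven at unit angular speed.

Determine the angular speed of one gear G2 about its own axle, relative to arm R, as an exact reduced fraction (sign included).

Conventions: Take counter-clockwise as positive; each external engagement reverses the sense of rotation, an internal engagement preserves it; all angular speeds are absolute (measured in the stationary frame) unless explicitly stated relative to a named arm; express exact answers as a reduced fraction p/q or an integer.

topology: planetary set — G1 23T / G2 30T / G3 83T, arm = carrier (Willis)
ring teeth: 23 + 2·30 = 83
23(ω_sun−ω_arm) = −83(ω_ring−ω_arm),  ω_sun = 0, ω_ring = 1
23(0−ω_arm) = −83(1−ω_arm)  ⇒  106·ω_arm = 83  ⇒  ω_arm = 83/106
sun–planet mesh: 23·(0−83/106) = −30·(ω_p−ω_arm)  ⇒  ω_p−ω_arm = 1909/3180
exact speed ratio = 1909/3180

1909/3180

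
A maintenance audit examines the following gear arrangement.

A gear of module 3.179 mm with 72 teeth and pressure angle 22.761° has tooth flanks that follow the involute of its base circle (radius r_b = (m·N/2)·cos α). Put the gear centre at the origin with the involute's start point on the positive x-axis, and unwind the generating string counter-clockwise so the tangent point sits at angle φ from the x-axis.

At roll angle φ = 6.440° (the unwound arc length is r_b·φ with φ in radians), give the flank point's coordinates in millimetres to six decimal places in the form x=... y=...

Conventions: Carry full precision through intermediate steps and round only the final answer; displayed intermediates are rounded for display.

x=106.196388 y=0.049889

single-mesh involute tooth geometry (72T wheel at module 3.179)
pitch radius r_p = m·N/2 = 3.179·72/2 = 114.444000
base radius r_b = r_p·cos α = 114.444000·cos 22.761° = 105.531869
roll angle φ = 6.440° = 0.11239920 rad
x = r_b·(cos φ + φ·sin φ) = 106.196388
y = r_b·(sin φ − φ·cos φ) = 0.049889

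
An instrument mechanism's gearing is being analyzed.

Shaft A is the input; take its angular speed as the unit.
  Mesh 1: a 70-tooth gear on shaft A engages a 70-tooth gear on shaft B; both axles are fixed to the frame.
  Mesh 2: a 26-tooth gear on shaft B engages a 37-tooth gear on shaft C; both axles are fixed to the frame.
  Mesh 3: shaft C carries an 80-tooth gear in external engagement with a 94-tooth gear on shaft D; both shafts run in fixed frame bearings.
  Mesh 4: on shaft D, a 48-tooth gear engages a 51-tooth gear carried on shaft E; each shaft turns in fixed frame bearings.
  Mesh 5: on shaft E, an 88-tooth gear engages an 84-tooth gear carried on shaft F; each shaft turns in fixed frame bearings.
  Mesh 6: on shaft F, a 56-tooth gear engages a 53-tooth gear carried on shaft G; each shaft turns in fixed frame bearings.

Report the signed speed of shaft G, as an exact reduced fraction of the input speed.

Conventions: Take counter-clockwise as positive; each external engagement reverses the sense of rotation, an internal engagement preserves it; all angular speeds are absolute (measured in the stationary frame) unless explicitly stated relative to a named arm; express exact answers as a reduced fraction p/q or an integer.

2928640/4700517

6-mesh fixed-axis compound train (all bearings frame-fixed)
mesh 1 [70T→70T]: |ω|/ω_in = 1×70/70 = 1, sense flips to −
mesh 2 [26T→37T]: |ω|/ω_in = 1×26/37 = 26/37, sense flips to +
mesh 3 [80T→94T]: |ω|/ω_in = (26/37)×80/94 = 1040/1739, sense flips to −
mesh 4 [48T→51T]: |ω|/ω_in = (1040/1739)×48/51 = 16640/29563, sense flips to +
mesh 5 [88T→84T]: |ω|/ω_in = (16640/29563)×88/84 = 366080/620823, sense flips to −
mesh 6 [56T→53T]: |ω|/ω_in = (366080/620823)×56/53 = 2928640/4700517, sense flips to +
signed output speed (× input speed) = 2928640/4700517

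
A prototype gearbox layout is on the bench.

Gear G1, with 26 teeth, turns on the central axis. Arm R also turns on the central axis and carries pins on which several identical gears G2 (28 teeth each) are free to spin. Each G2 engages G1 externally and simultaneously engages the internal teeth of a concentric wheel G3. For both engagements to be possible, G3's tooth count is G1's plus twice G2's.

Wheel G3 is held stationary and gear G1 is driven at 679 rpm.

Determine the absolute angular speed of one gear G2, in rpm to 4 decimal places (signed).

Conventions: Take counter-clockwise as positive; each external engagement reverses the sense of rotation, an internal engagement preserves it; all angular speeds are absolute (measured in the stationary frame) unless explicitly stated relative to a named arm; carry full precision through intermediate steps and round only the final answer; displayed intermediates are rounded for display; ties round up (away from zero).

class = planetary set [G3 = 26+2·28 = 82; Willis about the carrier]
normalise by the input: solve with ω_sun = 1, then scale by 679 rpm
ring teeth: 26 + 2·28 = 82
26(ω_sun−ω_arm) = −82(ω_ring−ω_arm),  ω_ring = 0, ω_sun = 1
26(1−ω_arm) = −82(0−ω_arm)  ⇒  108·ω_arm = 26  ⇒  ω_arm = 13/54
sun–planet mesh: 26·(1−13/54) = −28·(ω_p−ω_arm)  ⇒  ω_p−ω_arm = -533/756
ω_p = 13/54 − 533/756 = -13/28
scale: ω_p = -13/28 × 679 rpm = -315.2500 rpm

-315.2500 rpm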